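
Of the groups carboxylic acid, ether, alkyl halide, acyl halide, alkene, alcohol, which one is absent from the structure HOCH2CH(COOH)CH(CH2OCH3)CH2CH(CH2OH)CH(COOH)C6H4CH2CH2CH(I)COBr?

alkene

alkyl halide: present (CH(I) — halogen on an sp³ carbon → alkyl halide).
carboxylic acid: present (CH(COOH) — pendant –COOH: carbonyl C bonded to C and –OH → carboxylic acid).
ether: present (CH(CH2OCH3) — pendant –CH2OCH3: C–O–C linkage → ether).
acyl halide: present (COBr — –C(=O)Br: carbonyl C bonded to C and to a halogen → acyl halide (not alkyl halide)).
alcohol: present (HOCH2 — HO– on an sp³ carbon → alcohol).
alkene: absent. In C6H4, the C=C units are part of an aromatic ring, which is an arene, not an isolated alkene.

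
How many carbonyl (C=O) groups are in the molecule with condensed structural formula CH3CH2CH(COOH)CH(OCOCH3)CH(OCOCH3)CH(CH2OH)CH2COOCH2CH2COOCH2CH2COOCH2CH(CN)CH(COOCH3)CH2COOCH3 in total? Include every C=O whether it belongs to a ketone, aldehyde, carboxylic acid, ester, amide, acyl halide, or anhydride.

CH(COOH): carboxylic acid, 1 C=O (running total 1).
CH(OCOCH3): ester, 1 C=O (running total 2).
CH(OCOCH3): ester, 1 C=O (running total 3).
CH2COOCH2: ester, 1 C=O (running total 4).
CH2COOCH2: ester, 1 C=O (running total 5).
CH2COOCH2: ester, 1 C=O (running total 6).
CH(COOCH3): ester, 1 C=O (running total 7).
COOCH3: ester, 1 C=O (running total 8).

8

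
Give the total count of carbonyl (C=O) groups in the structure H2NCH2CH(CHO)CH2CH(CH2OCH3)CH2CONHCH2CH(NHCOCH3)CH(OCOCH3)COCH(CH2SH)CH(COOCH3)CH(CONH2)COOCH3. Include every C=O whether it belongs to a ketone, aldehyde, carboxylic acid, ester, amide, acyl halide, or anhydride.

8

CH(CHO): aldehyde, 1 C=O (running total 1).
CH2CONHCH2: amide, 1 C=O (running total 2).
CH(NHCOCH3): amide, 1 C=O (running total 3).
CH(OCOCH3): ester, 1 C=O (running total 4).
CO: ketone, 1 C=O (running total 5).
CH(COOCH3): ester, 1 C=O (running total 6).
CH(CONH2): amide, 1 C=O (running total 7).
COOCH3: ester, 1 C=O (running total 8).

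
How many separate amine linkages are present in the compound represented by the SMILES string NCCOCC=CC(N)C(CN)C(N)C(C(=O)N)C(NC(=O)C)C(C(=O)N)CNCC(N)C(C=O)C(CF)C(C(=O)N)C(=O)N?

–NH2 on an sp³ carbon with no adjacent C=O → amine.
C–O–C with sp³ carbons on both sides and no adjacent C=O → ether.
C=C double bond → alkene.
–NH2 on an sp³ carbon with no adjacent C=O → amine.
pendant –CH2NH2: N on sp³ C, no adjacent C=O → amine.
–NH2 on an sp³ carbon with no adjacent C=O → amine.
pendant –CONH2: carbonyl C bonded to C and N → amide.
pendant –NHC(=O)CH3: N bonded to a carbonyl → amide (not amine).
pendant –CONH2: carbonyl C bonded to C and N → amide.
C–N–C with sp³ carbons and no adjacent C=O → amine (secondary).
–NH2 on an sp³ carbon with no adjacent C=O → amine.
pendant –CHO: carbonyl C bonded to C and H → aldehyde.
pendant –CH2X: halogen on sp³ carbon → alkyl halide.
pendant –CONH2: carbonyl C bonded to C and N → amide.
–C(=O)NH2: carbonyl C bonded to C and to N → amide (the N is not a separate amine).
Amine appears at: H2NCH2, CH(NH2), CH(CH2NH2), CH(NH2), CH2NHCH2, CH(NH2) → 6.

6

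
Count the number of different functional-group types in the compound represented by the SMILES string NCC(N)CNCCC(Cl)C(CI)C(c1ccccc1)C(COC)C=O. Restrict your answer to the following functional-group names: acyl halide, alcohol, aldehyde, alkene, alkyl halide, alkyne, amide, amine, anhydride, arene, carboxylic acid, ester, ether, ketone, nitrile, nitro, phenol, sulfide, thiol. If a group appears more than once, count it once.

Taking each segment in turn:
  H2NCH2: –NH2 on an sp³ carbon with no adjacent C=O → amine.
  CH(NH2): –NH2 on an sp³ carbon with no adjacent C=O → amine.
  CH2NHCH2: C–N–C with sp³ carbons and no adjacent C=O → amine (secondary).
  CH(Cl): halogen on an sp³ carbon → alkyl halide.
  CH(CH2I): pendant –CH2X: halogen on sp³ carbon → alkyl halide.
  CH(C6H5): pendant –C6H5: benzene ring → arene.
  CH(CH2OCH3): pendant –CH2OCH3: C–O–C linkage → ether.
  CHO: terminal –CHO: carbonyl C bonded to H and C → aldehyde.
Distinct types present: aldehyde, alkyl halide, amine, arene, ether.

5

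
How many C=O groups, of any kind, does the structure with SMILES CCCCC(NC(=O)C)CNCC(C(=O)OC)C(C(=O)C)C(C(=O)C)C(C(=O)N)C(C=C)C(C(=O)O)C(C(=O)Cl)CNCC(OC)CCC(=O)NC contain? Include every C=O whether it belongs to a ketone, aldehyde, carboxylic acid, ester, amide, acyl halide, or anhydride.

CH(NHCOCH3): amide, 1 C=O (running total 1).
CH(COOCH3): ester, 1 C=O (running total 2).
CH(COCH3): ketone, 1 C=O (running total 3).
CH(COCH3): ketone, 1 C=O (running total 4).
CH(CONH2): amide, 1 C=O (running total 5).
CH(COOH): carboxylic acid, 1 C=O (running total 6).
CH(COCl): acyl halide, 1 C=O (running total 7).
CONHCH3: amide, 1 C=O (running total 8).

8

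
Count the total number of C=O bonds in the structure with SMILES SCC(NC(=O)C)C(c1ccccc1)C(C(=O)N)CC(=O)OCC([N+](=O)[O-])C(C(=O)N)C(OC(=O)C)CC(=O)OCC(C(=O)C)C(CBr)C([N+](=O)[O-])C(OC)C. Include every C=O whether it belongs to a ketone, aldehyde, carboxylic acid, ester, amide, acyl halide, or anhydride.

7

CH(NHCOCH3): amide, 1 C=O (running total 1).
CH(CONH2): amide, 1 C=O (running total 2).
CH2COOCH2: ester, 1 C=O (running total 3).
CH(CONH2): amide, 1 C=O (running total 4).
CH(OCOCH3): ester, 1 C=O (running total 5).
CH2COOCH2: ester, 1 C=O (running total 6).
CH(COCH3): ketone, 1 C=O (running total 7).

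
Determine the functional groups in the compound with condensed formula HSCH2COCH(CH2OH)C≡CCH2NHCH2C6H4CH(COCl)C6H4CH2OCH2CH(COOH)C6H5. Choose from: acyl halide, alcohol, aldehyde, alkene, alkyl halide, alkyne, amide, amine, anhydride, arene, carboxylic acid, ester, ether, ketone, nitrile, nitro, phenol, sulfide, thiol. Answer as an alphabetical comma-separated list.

acyl halide, alcohol, alkyne, amine, arene, carboxylic acid, ether, ketone, thiol

Taking each segment in turn:
  HSCH2: –SH on an sp³ carbon → thiol.
  CO: –C(=O)– with carbon on both sides → ketone.
  CH(CH2OH): pendant –CH2OH on an sp³ backbone C → alcohol.
  C≡C: C≡C triple bond → alkyne.
  CH2NHCH2: C–N–C with sp³ carbons and no adjacent C=O → amine (secondary).
  C6H4: para-disubstituted benzene ring → arene.
  CH(COCl): pendant –C(=O)X: carbonyl C bonded to C and halogen → acyl halide.
  C6H4: para-disubstituted benzene ring → arene.
  CH2OCH2: C–O–C with sp³ carbons on both sides and no adjacent C=O → ether.
  CH(COOH): pendant –COOH: carbonyl C bonded to C and –OH → carboxylic acid.
  C6H5: –C6H5 phenyl ring → arene.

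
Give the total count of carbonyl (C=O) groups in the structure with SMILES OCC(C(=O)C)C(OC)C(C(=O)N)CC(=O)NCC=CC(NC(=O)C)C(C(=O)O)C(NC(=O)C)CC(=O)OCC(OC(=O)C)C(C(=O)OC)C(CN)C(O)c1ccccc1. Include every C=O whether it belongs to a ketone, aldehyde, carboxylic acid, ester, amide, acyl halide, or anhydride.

CH(COCH3): ketone, 1 C=O (running total 1).
CH(CONH2): amide, 1 C=O (running total 2).
CH2CONHCH2: amide, 1 C=O (running total 3).
CH(NHCOCH3): amide, 1 C=O (running total 4).
CH(COOH): carboxylic acid, 1 C=O (running total 5).
CH(NHCOCH3): amide, 1 C=O (running total 6).
CH2COOCH2: ester, 1 C=O (running total 7).
CH(OCOCH3): ester, 1 C=O (running total 8).
CH(COOCH3): ester, 1 C=O (running total 9).

9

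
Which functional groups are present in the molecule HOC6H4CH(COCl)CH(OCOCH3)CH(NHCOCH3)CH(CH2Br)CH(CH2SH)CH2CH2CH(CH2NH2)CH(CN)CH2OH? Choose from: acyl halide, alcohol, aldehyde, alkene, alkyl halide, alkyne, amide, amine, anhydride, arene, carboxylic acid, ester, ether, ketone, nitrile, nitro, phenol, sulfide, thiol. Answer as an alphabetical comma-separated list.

acyl halide, alcohol, alkyl halide, amide, amine, arene, ester, nitrile, phenol, thiol

–OH attached directly to an aromatic ring → phenol (not alcohol); the ring itself is an arene.
pendant –C(=O)X: carbonyl C bonded to C and halogen → acyl halide.
pendant –OC(=O)CH3: an acyloxy group → ester.
pendant –NHC(=O)CH3: N bonded to a carbonyl → amide (not amine).
pendant –CH2X: halogen on sp³ carbon → alkyl halide.
pendant –CH2SH → thiol.
pendant –CH2NH2: N on sp³ C, no adjacent C=O → amine.
pendant –C≡N: nitrile.
–OH on an sp³ carbon → alcohol.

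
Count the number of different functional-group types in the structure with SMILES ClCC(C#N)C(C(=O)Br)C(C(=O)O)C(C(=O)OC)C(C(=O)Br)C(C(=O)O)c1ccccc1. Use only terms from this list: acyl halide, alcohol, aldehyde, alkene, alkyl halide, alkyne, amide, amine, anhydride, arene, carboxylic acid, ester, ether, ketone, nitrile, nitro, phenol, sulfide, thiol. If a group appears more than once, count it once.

Reading the structure from left to right:
  ClCH2: halogen on an sp³ carbon → alkyl halide.
  CH(CN): pendant –C≡N: nitrile.
  CH(COBr): pendant –C(=O)X: carbonyl C bonded to C and halogen → acyl halide.
  CH(COOH): pendant –COOH: carbonyl C bonded to C and –OH → carboxylic acid.
  CH(COOCH3): pendant –COOCH3: carbonyl C bonded to C and –OCH3 → ester.
  CH(COBr): pendant –C(=O)X: carbonyl C bonded to C and halogen → acyl halide.
  CH(COOH): pendant –COOH: carbonyl C bonded to C and –OH → carboxylic acid.
  C6H5: –C6H5 phenyl ring → arene.
Distinct types present: acyl halide, alkyl halide, arene, carboxylic acid, ester, nitrile.

6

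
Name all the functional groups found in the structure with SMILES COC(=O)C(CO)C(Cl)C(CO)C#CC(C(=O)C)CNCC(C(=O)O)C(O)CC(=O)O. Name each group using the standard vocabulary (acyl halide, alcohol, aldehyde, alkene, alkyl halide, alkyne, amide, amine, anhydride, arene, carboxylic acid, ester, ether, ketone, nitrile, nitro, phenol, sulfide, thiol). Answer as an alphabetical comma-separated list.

alcohol, alkyl halide, alkyne, amine, carboxylic acid, ester, ketone

CH3O–C(=O)–: carbonyl C bonded to C and to –OCH3 → ester (not ketone + ether).
pendant –CH2OH on an sp³ backbone C → alcohol.
halogen on an sp³ carbon → alkyl halide.
pendant –CH2OH on an sp³ backbone C → alcohol.
C≡C triple bond → alkyne.
pendant –COCH3: carbonyl C bonded to two carbons → ketone.
C–N–C with sp³ carbons and no adjacent C=O → amine (secondary).
pendant –COOH: carbonyl C bonded to C and –OH → carboxylic acid.
–OH on an sp³ carbon → alcohol (secondary).
–COOH: carbonyl C bonded to –OH and C → carboxylic acid (the –OH is not a separate alcohol).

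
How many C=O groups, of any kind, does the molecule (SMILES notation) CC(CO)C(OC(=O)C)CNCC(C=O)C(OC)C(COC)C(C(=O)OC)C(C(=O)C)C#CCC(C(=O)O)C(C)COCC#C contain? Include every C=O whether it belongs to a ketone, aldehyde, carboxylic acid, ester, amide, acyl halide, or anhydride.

5

CH(OCOCH3): ester, 1 C=O (running total 1).
CH(CHO): aldehyde, 1 C=O (running total 2).
CH(COOCH3): ester, 1 C=O (running total 3).
CH(COCH3): ketone, 1 C=O (running total 4).
CH(COOH): carboxylic acid, 1 C=O (running total 5).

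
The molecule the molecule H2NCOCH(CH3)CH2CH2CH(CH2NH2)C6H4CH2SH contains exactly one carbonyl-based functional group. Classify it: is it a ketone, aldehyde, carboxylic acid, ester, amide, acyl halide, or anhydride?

The carbonyl is in the H2NCO segment: –C(=O)NH2: carbonyl C bonded to C and to N → amide (the N is not a separate amine).

amide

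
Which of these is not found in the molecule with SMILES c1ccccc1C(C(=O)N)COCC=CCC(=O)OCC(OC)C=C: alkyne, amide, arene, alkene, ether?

amide: present (CH(CONH2) — pendant –CONH2: carbonyl C bonded to C and N → amide).
alkene: present (CH=CH — C=C double bond → alkene).
arene: present (C6H5 — C6H5– phenyl ring → arene).
ether: present (CH2OCH2 — C–O–C with sp³ carbons on both sides and no adjacent C=O → ether).
alkyne: no segment matches this pattern.

alkyne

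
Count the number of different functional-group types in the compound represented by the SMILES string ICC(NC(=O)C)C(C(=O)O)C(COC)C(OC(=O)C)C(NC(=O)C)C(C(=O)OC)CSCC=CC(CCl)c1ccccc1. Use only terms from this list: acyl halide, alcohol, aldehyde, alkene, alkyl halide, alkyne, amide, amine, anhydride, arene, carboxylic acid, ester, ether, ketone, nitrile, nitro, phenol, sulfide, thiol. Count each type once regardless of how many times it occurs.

Reading the structure from left to right:
  ICH2: halogen on an sp³ carbon → alkyl halide.
  CH(NHCOCH3): pendant –NHC(=O)CH3: N bonded to a carbonyl → amide (not amine).
  CH(COOH): pendant –COOH: carbonyl C bonded to C and –OH → carboxylic acid.
  CH(CH2OCH3): pendant –CH2OCH3: C–O–C linkage → ether.
  CH(OCOCH3): pendant –OC(=O)CH3: an acyloxy group → ester.
  CH(NHCOCH3): pendant –NHC(=O)CH3: N bonded to a carbonyl → amide (not amine).
  CH(COOCH3): pendant –COOCH3: carbonyl C bonded to C and –OCH3 → ester.
  CH2SCH2: C–S–C linkage → sulfide (thioether).
  CH=CH: C=C double bond → alkene.
  CH(CH2Cl): pendant –CH2X: halogen on sp³ carbon → alkyl halide.
  C6H5: –C6H5 phenyl ring → arene.
Distinct types present: alkene, alkyl halide, amide, arene, carboxylic acid, ester, ether, sulfide.

8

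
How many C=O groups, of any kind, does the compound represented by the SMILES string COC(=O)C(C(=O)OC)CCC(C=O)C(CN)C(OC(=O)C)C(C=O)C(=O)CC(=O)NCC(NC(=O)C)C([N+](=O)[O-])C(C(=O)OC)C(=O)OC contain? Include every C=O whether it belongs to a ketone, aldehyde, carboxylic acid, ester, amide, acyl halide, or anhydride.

10

CH3OOC: ester, 1 C=O (running total 1).
CH(COOCH3): ester, 1 C=O (running total 2).
CH(CHO): aldehyde, 1 C=O (running total 3).
CH(OCOCH3): ester, 1 C=O (running total 4).
CH(CHO): aldehyde, 1 C=O (running total 5).
CO: ketone, 1 C=O (running total 6).
CH2CONHCH2: amide, 1 C=O (running total 7).
CH(NHCOCH3): amide, 1 C=O (running total 8).
CH(COOCH3): ester, 1 C=O (running total 9).
COOCH3: ester, 1 C=O (running total 10).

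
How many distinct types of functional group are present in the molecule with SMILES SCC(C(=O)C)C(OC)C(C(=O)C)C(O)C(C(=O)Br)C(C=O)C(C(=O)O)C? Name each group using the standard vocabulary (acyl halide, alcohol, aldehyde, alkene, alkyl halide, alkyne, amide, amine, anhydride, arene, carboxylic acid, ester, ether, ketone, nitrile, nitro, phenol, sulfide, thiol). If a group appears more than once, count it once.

7

–SH on an sp³ carbon → thiol.
pendant –COCH3: carbonyl C bonded to two carbons → ketone.
pendant –OCH3: C–O–C with sp³ C, no adjacent C=O → ether.
pendant –COCH3: carbonyl C bonded to two carbons → ketone.
–OH on an sp³ carbon → alcohol (secondary).
pendant –C(=O)X: carbonyl C bonded to C and halogen → acyl halide.
pendant –CHO: carbonyl C bonded to C and H → aldehyde.
pendant –COOH: carbonyl C bonded to C and –OH → carboxylic acid.
Distinct types present: acyl halide, alcohol, aldehyde, carboxylic acid, ether, ketone, thiol.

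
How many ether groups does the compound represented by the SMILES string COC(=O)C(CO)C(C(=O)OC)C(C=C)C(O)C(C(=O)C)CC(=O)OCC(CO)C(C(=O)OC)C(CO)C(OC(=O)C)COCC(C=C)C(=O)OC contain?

1

Taking each segment in turn:
  CH3OOC: CH3O–C(=O)–: carbonyl C bonded to C and to –OCH3 → ester (not ketone + ether).
  CH(CH2OH): pendant –CH2OH on an sp³ backbone C → alcohol.
  CH(COOCH3): pendant –COOCH3: carbonyl C bonded to C and –OCH3 → ester.
  CH(CH=CH2): pendant –CH=CH2: C=C double bond → alkene.
  CH(OH): –OH on an sp³ carbon → alcohol (secondary).
  CH(COCH3): pendant –COCH3: carbonyl C bonded to two carbons → ketone.
  CH2COOCH2: –C(=O)–O–C with C on the carbonyl side → ester.
  CH(CH2OH): pendant –CH2OH on an sp³ backbone C → alcohol.
  CH(COOCH3): pendant –COOCH3: carbonyl C bonded to C and –OCH3 → ester.
  CH(CH2OH): pendant –CH2OH on an sp³ backbone C → alcohol.
  CH(OCOCH3): pendant –OC(=O)CH3: an acyloxy group → ester.
  CH2OCH2: C–O–C with sp³ carbons on both sides and no adjacent C=O → ether.
  CH(CH=CH2): pendant –CH=CH2: C=C double bond → alkene.
  COOCH3: –C(=O)OCH3: carbonyl C bonded to C and to –OCH3 → ester (not ketone + ether).
Ether appears at: CH2OCH2 → 1.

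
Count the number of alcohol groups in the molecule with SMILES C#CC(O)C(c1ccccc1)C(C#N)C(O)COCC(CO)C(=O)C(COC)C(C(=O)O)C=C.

3

Working along the chain:
  HC≡C: C≡C triple bond → alkyne.
  CH(OH): –OH on an sp³ carbon → alcohol (secondary).
  CH(C6H5): pendant –C6H5: benzene ring → arene.
  CH(CN): pendant –C≡N: nitrile.
  CH(OH): –OH on an sp³ carbon → alcohol (secondary).
  CH2OCH2: C–O–C with sp³ carbons on both sides and no adjacent C=O → ether.
  CH(CH2OH): pendant –CH2OH on an sp³ backbone C → alcohol.
  CO: –C(=O)– with carbon on both sides → ketone.
  CH(CH2OCH3): pendant –CH2OCH3: C–O–C linkage → ether.
  CH(COOH): pendant –COOH: carbonyl C bonded to C and –OH → carboxylic acid.
  CH=CH2: C=C double bond → alkene.
Alcohol appears at: CH(OH), CH(OH), CH(CH2OH) → 3.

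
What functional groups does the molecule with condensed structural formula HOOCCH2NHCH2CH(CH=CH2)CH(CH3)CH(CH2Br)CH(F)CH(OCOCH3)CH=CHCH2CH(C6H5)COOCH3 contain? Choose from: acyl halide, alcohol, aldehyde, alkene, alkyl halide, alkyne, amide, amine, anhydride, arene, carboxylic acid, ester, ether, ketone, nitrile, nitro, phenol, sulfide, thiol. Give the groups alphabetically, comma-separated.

–COOH: carbonyl C bonded to –OH and C → carboxylic acid (the –OH is not a separate alcohol).
C–N–C with sp³ carbons and no adjacent C=O → amine (secondary).
pendant –CH=CH2: C=C double bond → alkene.
pendant –CH2X: halogen on sp³ carbon → alkyl halide.
halogen on an sp³ carbon → alkyl halide.
pendant –OC(=O)CH3: an acyloxy group → ester.
C=C double bond → alkene.
pendant –C6H5: benzene ring → arene.
–C(=O)OCH3: carbonyl C bonded to C and to –OCH3 → ester (not ketone + ether).

alkene, alkyl halide, amine, arene, carboxylic acid, ester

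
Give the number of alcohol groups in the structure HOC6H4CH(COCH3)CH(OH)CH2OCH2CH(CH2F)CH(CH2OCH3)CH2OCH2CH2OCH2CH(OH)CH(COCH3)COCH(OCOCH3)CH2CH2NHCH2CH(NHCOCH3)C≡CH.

Taking each segment in turn:
  HOC6H4: –OH attached directly to an aromatic ring → phenol (not alcohol); the ring itself is an arene.
  CH(COCH3): pendant –COCH3: carbonyl C bonded to two carbons → ketone.
  CH(OH): –OH on an sp³ carbon → alcohol (secondary).
  CH2OCH2: C–O–C with sp³ carbons on both sides and no adjacent C=O → ether.
  CH(CH2F): pendant –CH2X: halogen on sp³ carbon → alkyl halide.
  CH(CH2OCH3): pendant –CH2OCH3: C–O–C linkage → ether.
  CH2OCH2: C–O–C with sp³ carbons on both sides and no adjacent C=O → ether.
  CH2OCH2: C–O–C with sp³ carbons on both sides and no adjacent C=O → ether.
  CH(OH): –OH on an sp³ carbon → alcohol (secondary).
  CH(COCH3): pendant –COCH3: carbonyl C bonded to two carbons → ketone.
  CO: –C(=O)– with carbon on both sides → ketone.
  CH(OCOCH3): pendant –OC(=O)CH3: an acyloxy group → ester.
  CH2NHCH2: C–N–C with sp³ carbons and no adjacent C=O → amine (secondary).
  CH(NHCOCH3): pendant –NHC(=O)CH3: N bonded to a carbonyl → amide (not amine).
  C≡CH: C≡C triple bond → alkyne.
Alcohol appears at: CH(OH), CH(OH) → 2.

2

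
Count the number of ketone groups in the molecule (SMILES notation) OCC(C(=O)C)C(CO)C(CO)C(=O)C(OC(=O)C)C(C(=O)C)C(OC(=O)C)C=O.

Working along the chain:
  HOCH2: HO– on an sp³ carbon → alcohol.
  CH(COCH3): pendant –COCH3: carbonyl C bonded to two carbons → ketone.
  CH(CH2OH): pendant –CH2OH on an sp³ backbone C → alcohol.
  CH(CH2OH): pendant –CH2OH on an sp³ backbone C → alcohol.
  CO: –C(=O)– with carbon on both sides → ketone.
  CH(OCOCH3): pendant –OC(=O)CH3: an acyloxy group → ester.
  CH(COCH3): pendant –COCH3: carbonyl C bonded to two carbons → ketone.
  CH(OCOCH3): pendant –OC(=O)CH3: an acyloxy group → ester.
  CHO: terminal –CHO: carbonyl C bonded to H and C → aldehyde.
Ketone appears at: CH(COCH3), CO, CH(COCH3) → 3.

3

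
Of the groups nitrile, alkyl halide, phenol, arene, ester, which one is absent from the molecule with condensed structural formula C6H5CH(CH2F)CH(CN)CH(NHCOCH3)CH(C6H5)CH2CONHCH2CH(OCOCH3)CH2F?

phenol

ester: present (CH(OCOCH3) — pendant –OC(=O)CH3: an acyloxy group → ester).
arene: present (C6H5 — C6H5– phenyl ring → arene).
nitrile: present (CH(CN) — pendant –C≡N: nitrile).
alkyl halide: present (CH(CH2F) — pendant –CH2X: halogen on sp³ carbon → alkyl halide).
phenol: no segment matches this pattern.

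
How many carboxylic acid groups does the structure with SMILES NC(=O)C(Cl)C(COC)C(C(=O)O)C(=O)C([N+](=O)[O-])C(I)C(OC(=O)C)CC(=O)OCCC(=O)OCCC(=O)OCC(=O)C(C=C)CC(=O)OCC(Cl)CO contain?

–C(=O)NH2: carbonyl C bonded to C and to N → amide (the N is not a separate amine).
halogen on an sp³ carbon → alkyl halide.
pendant –CH2OCH3: C–O–C linkage → ether.
pendant –COOH: carbonyl C bonded to C and –OH → carboxylic acid.
–C(=O)– with carbon on both sides → ketone.
–NO2 on an sp³ carbon → nitro (the N=O is not a carbonyl).
halogen on an sp³ carbon → alkyl halide.
pendant –OC(=O)CH3: an acyloxy group → ester.
–C(=O)–O–C with C on the carbonyl side → ester.
–C(=O)–O–C with C on the carbonyl side → ester.
–C(=O)–O–C with C on the carbonyl side → ester.
–C(=O)– with carbon on both sides → ketone.
pendant –CH=CH2: C=C double bond → alkene.
–C(=O)–O–C with C on the carbonyl side → ester.
halogen on an sp³ carbon → alkyl halide.
–OH on an sp³ carbon → alcohol.
Carboxylic acid appears at: CH(COOH) → 1.

1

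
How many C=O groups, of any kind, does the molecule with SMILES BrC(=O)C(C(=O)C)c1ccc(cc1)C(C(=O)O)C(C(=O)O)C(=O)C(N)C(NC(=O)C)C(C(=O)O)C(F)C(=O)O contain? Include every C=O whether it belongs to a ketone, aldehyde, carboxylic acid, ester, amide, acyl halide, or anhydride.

8

BrCO: acyl halide, 1 C=O (running total 1).
CH(COCH3): ketone, 1 C=O (running total 2).
CH(COOH): carboxylic acid, 1 C=O (running total 3).
CH(COOH): carboxylic acid, 1 C=O (running total 4).
CO: ketone, 1 C=O (running total 5).
CH(NHCOCH3): amide, 1 C=O (running total 6).
CH(COOH): carboxylic acid, 1 C=O (running total 7).
COOH: carboxylic acid, 1 C=O (running total 8).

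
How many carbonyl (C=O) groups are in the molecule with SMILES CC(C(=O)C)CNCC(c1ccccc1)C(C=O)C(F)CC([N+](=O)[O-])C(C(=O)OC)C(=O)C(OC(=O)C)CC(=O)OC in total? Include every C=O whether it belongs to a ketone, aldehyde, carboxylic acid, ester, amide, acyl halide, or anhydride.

CH(COCH3): ketone, 1 C=O (running total 1).
CH(CHO): aldehyde, 1 C=O (running total 2).
CH(COOCH3): ester, 1 C=O (running total 3).
CO: ketone, 1 C=O (running total 4).
CH(OCOCH3): ester, 1 C=O (running total 5).
COOCH3: ester, 1 C=O (running total 6).

6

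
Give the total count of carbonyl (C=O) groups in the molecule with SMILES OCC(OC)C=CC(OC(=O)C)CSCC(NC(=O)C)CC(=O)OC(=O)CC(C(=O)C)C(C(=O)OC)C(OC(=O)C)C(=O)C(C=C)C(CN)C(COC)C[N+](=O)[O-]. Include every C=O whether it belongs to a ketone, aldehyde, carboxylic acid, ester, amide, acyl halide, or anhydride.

8

CH(OCOCH3): ester, 1 C=O (running total 1).
CH(NHCOCH3): amide, 1 C=O (running total 2).
CH2CO-O-COCH2: anhydride, 2 C=O (running total 4).
CH(COCH3): ketone, 1 C=O (running total 5).
CH(COOCH3): ester, 1 C=O (running total 6).
CH(OCOCH3): ester, 1 C=O (running total 7).
CO: ketone, 1 C=O (running total 8).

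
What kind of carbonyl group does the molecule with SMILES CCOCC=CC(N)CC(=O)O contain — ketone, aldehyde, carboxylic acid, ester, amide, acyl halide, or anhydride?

carboxylic acid

The carbonyl is in the COOH segment: –COOH: carbonyl C bonded to –OH and C → carboxylic acid (the –OH is not a separate alcohol).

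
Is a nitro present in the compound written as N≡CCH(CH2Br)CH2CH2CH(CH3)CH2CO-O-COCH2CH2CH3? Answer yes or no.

N≡C–: carbon triple-bonded to nitrogen → nitrile.
pendant –CH2X: halogen on sp³ carbon → alkyl halide.
two acyl groups sharing one oxygen, –C(=O)–O–C(=O)– → anhydride.
The groups actually present are: alkyl halide, anhydride, nitrile.

no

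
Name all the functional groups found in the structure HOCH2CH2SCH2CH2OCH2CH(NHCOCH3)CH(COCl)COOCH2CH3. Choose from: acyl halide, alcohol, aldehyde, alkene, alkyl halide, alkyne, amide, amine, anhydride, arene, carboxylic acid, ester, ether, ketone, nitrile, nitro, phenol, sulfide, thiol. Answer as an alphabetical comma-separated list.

Reading the structure from left to right:
  HOCH2: HO– on an sp³ carbon → alcohol.
  CH2SCH2: C–S–C linkage → sulfide (thioether).
  CH2OCH2: C–O–C with sp³ carbons on both sides and no adjacent C=O → ether.
  CH(NHCOCH3): pendant –NHC(=O)CH3: N bonded to a carbonyl → amide (not amine).
  CH(COCl): pendant –C(=O)X: carbonyl C bonded to C and halogen → acyl halide.
  COOCH2CH3: –C(=O)OCH2CH3: carbonyl C bonded to C and to –OEt → ester.

acyl halide, alcohol, amide, ester, ether, sulfide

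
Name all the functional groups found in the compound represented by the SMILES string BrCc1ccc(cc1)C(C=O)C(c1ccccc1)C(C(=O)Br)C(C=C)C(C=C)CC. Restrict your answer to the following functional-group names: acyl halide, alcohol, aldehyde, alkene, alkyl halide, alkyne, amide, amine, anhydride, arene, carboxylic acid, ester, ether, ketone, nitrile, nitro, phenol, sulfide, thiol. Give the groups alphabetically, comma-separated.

Reading the structure from left to right:
  BrCH2: halogen on an sp³ carbon → alkyl halide.
  C6H4: para-disubstituted benzene ring → arene.
  CH(CHO): pendant –CHO: carbonyl C bonded to C and H → aldehyde.
  CH(C6H5): pendant –C6H5: benzene ring → arene.
  CH(COBr): pendant –C(=O)X: carbonyl C bonded to C and halogen → acyl halide.
  CH(CH=CH2): pendant –CH=CH2: C=C double bond → alkene.
  CH(CH=CH2): pendant –CH=CH2: C=C double bond → alkene.

acyl halide, aldehyde, alkene, alkyl halide, arene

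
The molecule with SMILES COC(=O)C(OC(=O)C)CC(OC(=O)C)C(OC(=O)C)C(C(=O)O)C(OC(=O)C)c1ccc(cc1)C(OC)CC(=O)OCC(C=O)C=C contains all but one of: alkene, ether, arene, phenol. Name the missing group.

phenol

alkene: present (CH=CH2 — C=C double bond → alkene).
ether: present (CH(OCH3) — pendant –OCH3: C–O–C with sp³ C, no adjacent C=O → ether).
arene: present (C6H4 — para-disubstituted benzene ring → arene).
phenol: no segment matches this pattern.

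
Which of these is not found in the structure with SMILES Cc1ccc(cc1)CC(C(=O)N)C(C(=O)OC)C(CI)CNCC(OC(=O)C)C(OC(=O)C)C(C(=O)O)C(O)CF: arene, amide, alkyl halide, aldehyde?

amide: present (CH(CONH2) — pendant –CONH2: carbonyl C bonded to C and N → amide).
arene: present (C6H4 — para-disubstituted benzene ring → arene).
alkyl halide: present (CH(CH2I) — pendant –CH2X: halogen on sp³ carbon → alkyl halide).
aldehyde: absent. In CH(COOH), the carbonyl carbon bears –OH, not –H, so it is a carboxylic acid.

aldehyde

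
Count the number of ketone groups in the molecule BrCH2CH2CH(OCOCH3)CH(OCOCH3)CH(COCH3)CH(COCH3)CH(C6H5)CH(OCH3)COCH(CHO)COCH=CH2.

4

Reading the structure from left to right:
  BrCH2: halogen on an sp³ carbon → alkyl halide.
  CH(OCOCH3): pendant –OC(=O)CH3: an acyloxy group → ester.
  CH(OCOCH3): pendant –OC(=O)CH3: an acyloxy group → ester.
  CH(COCH3): pendant –COCH3: carbonyl C bonded to two carbons → ketone.
  CH(COCH3): pendant –COCH3: carbonyl C bonded to two carbons → ketone.
  CH(C6H5): pendant –C6H5: benzene ring → arene.
  CH(OCH3): pendant –OCH3: C–O–C with sp³ C, no adjacent C=O → ether.
  CO: –C(=O)– with carbon on both sides → ketone.
  CH(CHO): pendant –CHO: carbonyl C bonded to C and H → aldehyde.
  CO: –C(=O)– with carbon on both sides → ketone.
  CH=CH2: C=C double bond → alkene.
Ketone appears at: CH(COCH3), CH(COCH3), CO, CO → 4.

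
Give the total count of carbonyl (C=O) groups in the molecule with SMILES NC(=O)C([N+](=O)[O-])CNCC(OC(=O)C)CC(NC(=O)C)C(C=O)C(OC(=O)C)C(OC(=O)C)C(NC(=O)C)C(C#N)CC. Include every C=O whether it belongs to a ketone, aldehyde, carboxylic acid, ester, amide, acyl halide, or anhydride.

7

H2NCO: amide, 1 C=O (running total 1).
CH(OCOCH3): ester, 1 C=O (running total 2).
CH(NHCOCH3): amide, 1 C=O (running total 3).
CH(CHO): aldehyde, 1 C=O (running total 4).
CH(OCOCH3): ester, 1 C=O (running total 5).
CH(OCOCH3): ester, 1 C=O (running total 6).
CH(NHCOCH3): amide, 1 C=O (running total 7).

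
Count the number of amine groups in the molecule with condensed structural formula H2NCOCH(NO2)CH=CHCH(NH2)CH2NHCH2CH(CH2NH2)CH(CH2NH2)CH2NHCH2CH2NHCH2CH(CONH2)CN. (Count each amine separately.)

Reading the structure from left to right:
  H2NCO: –C(=O)NH2: carbonyl C bonded to C and to N → amide (the N is not a separate amine).
  CH(NO2): –NO2 on an sp³ carbon → nitro (the N=O is not a carbonyl).
  CH=CH: C=C double bond → alkene.
  CH(NH2): –NH2 on an sp³ carbon with no adjacent C=O → amine.
  CH2NHCH2: C–N–C with sp³ carbons and no adjacent C=O → amine (secondary).
  CH(CH2NH2): pendant –CH2NH2: N on sp³ C, no adjacent C=O → amine.
  CH(CH2NH2): pendant –CH2NH2: N on sp³ C, no adjacent C=O → amine.
  CH2NHCH2: C–N–C with sp³ carbons and no adjacent C=O → amine (secondary).
  CH2NHCH2: C–N–C with sp³ carbons and no adjacent C=O → amine (secondary).
  CH(CONH2): pendant –CONH2: carbonyl C bonded to C and N → amide.
  CN: –C≡N: carbon triple-bonded to nitrogen → nitrile.
Amine appears at: CH(NH2), CH2NHCH2, CH(CH2NH2), CH(CH2NH2), CH2NHCH2, CH2NHCH2 → 6.

6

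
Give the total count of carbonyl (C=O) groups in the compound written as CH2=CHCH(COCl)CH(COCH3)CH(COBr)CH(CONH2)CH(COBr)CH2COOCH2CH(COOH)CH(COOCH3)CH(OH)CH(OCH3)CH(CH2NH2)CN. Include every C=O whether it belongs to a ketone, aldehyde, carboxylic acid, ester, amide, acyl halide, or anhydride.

CH(COCl): acyl halide, 1 C=O (running total 1).
CH(COCH3): ketone, 1 C=O (running total 2).
CH(COBr): acyl halide, 1 C=O (running total 3).
CH(CONH2): amide, 1 C=O (running total 4).
CH(COBr): acyl halide, 1 C=O (running total 5).
CH2COOCH2: ester, 1 C=O (running total 6).
CH(COOH): carboxylic acid, 1 C=O (running total 7).
CH(COOCH3): ester, 1 C=O (running total 8).

8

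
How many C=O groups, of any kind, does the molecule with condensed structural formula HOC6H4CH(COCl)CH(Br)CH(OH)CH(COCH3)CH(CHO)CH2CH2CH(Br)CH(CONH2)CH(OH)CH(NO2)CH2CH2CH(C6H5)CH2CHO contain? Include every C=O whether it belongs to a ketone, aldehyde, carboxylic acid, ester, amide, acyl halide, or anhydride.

5

CH(COCl): acyl halide, 1 C=O (running total 1).
CH(COCH3): ketone, 1 C=O (running total 2).
CH(CHO): aldehyde, 1 C=O (running total 3).
CH(CONH2): amide, 1 C=O (running total 4).
CHO: aldehyde, 1 C=O (running total 5).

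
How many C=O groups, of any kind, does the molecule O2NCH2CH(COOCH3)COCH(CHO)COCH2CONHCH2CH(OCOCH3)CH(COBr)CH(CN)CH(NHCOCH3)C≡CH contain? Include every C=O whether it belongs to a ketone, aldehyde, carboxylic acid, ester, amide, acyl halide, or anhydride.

8

CH(COOCH3): ester, 1 C=O (running total 1).
CO: ketone, 1 C=O (running total 2).
CH(CHO): aldehyde, 1 C=O (running total 3).
CO: ketone, 1 C=O (running total 4).
CH2CONHCH2: amide, 1 C=O (running total 5).
CH(OCOCH3): ester, 1 C=O (running total 6).
CH(COBr): acyl halide, 1 C=O (running total 7).
CH(NHCOCH3): amide, 1 C=O (running total 8).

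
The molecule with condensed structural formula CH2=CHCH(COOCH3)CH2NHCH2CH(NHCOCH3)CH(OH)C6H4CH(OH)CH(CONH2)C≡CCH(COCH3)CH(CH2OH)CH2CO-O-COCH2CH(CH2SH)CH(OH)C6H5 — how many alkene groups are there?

1

Taking each segment in turn:
  CH2=CH: C=C double bond → alkene.
  CH(COOCH3): pendant –COOCH3: carbonyl C bonded to C and –OCH3 → ester.
  CH2NHCH2: C–N–C with sp³ carbons and no adjacent C=O → amine (secondary).
  CH(NHCOCH3): pendant –NHC(=O)CH3: N bonded to a carbonyl → amide (not amine).
  CH(OH): –OH on an sp³ carbon → alcohol (secondary).
  C6H4: para-disubstituted benzene ring → arene.
  CH(OH): –OH on an sp³ carbon → alcohol (secondary).
  CH(CONH2): pendant –CONH2: carbonyl C bonded to C and N → amide.
  C≡C: C≡C triple bond → alkyne.
  CH(COCH3): pendant –COCH3: carbonyl C bonded to two carbons → ketone.
  CH(CH2OH): pendant –CH2OH on an sp³ backbone C → alcohol.
  CH2CO-O-COCH2: two acyl groups sharing one oxygen, –C(=O)–O–C(=O)– → anhydride.
  CH(CH2SH): pendant –CH2SH → thiol.
  CH(OH): –OH on an sp³ carbon → alcohol (secondary).
  C6H5: –C6H5 phenyl ring → arene.
Alkene appears at: CH2=CH → 1.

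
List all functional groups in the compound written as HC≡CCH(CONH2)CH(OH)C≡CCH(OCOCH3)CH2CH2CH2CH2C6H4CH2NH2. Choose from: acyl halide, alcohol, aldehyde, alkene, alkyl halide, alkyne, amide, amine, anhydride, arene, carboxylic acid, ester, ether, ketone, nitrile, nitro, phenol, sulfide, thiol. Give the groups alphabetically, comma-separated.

Working along the chain:
  HC≡C: C≡C triple bond → alkyne.
  CH(CONH2): pendant –CONH2: carbonyl C bonded to C and N → amide.
  CH(OH): –OH on an sp³ carbon → alcohol (secondary).
  C≡C: C≡C triple bond → alkyne.
  CH(OCOCH3): pendant –OC(=O)CH3: an acyloxy group → ester.
  C6H4: para-disubstituted benzene ring → arene.
  CH2NH2: –NH2 on an sp³ carbon with no adjacent C=O → amine.

alcohol, alkyne, amide, amine, arene, ester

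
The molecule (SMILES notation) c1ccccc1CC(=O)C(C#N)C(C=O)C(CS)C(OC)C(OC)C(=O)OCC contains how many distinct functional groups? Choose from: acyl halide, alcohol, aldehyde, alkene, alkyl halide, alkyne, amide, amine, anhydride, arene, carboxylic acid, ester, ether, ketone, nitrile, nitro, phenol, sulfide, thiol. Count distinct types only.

7

Working along the chain:
  C6H5: C6H5– phenyl ring → arene.
  CO: –C(=O)– with carbon on both sides → ketone.
  CH(CN): pendant –C≡N: nitrile.
  CH(CHO): pendant –CHO: carbonyl C bonded to C and H → aldehyde.
  CH(CH2SH): pendant –CH2SH → thiol.
  CH(OCH3): pendant –OCH3: C–O–C with sp³ C, no adjacent C=O → ether.
  CH(OCH3): pendant –OCH3: C–O–C with sp³ C, no adjacent C=O → ether.
  COOCH2CH3: –C(=O)OCH2CH3: carbonyl C bonded to C and to –OEt → ester.
Distinct types present: aldehyde, arene, ester, ether, ketone, nitrile, thiol.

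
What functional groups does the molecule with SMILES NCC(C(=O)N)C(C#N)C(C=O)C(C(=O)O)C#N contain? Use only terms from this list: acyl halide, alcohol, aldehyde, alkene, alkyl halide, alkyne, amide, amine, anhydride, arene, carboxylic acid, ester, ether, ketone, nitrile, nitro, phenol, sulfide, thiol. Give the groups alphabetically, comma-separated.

Working along the chain:
  H2NCH2: –NH2 on an sp³ carbon with no adjacent C=O → amine.
  CH(CONH2): pendant –CONH2: carbonyl C bonded to C and N → amide.
  CH(CN): pendant –C≡N: nitrile.
  CH(CHO): pendant –CHO: carbonyl C bonded to C and H → aldehyde.
  CH(COOH): pendant –COOH: carbonyl C bonded to C and –OH → carboxylic acid.
  CN: –C≡N: carbon triple-bonded to nitrogen → nitrile.

aldehyde, amide, amine, carboxylic acid, nitrile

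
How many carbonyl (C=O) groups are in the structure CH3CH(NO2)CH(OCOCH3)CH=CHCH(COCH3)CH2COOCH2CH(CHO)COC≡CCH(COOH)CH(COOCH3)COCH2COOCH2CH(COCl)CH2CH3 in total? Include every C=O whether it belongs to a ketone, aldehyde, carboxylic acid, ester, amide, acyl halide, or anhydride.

CH(OCOCH3): ester, 1 C=O (running total 1).
CH(COCH3): ketone, 1 C=O (running total 2).
CH2COOCH2: ester, 1 C=O (running total 3).
CH(CHO): aldehyde, 1 C=O (running total 4).
CO: ketone, 1 C=O (running total 5).
CH(COOH): carboxylic acid, 1 C=O (running total 6).
CH(COOCH3): ester, 1 C=O (running total 7).
CO: ketone, 1 C=O (running total 8).
CH2COOCH2: ester, 1 C=O (running total 9).
CH(COCl): acyl halide, 1 C=O (running total 10).

10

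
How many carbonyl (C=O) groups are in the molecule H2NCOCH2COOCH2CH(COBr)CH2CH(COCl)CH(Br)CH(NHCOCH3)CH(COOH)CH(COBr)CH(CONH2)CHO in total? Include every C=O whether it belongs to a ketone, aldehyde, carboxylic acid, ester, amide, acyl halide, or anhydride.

H2NCO: amide, 1 C=O (running total 1).
CH2COOCH2: ester, 1 C=O (running total 2).
CH(COBr): acyl halide, 1 C=O (running total 3).
CH(COCl): acyl halide, 1 C=O (running total 4).
CH(NHCOCH3): amide, 1 C=O (running total 5).
CH(COOH): carboxylic acid, 1 C=O (running total 6).
CH(COBr): acyl halide, 1 C=O (running total 7).
CH(CONH2): amide, 1 C=O (running total 8).
CHO: aldehyde, 1 C=O (running total 9).

9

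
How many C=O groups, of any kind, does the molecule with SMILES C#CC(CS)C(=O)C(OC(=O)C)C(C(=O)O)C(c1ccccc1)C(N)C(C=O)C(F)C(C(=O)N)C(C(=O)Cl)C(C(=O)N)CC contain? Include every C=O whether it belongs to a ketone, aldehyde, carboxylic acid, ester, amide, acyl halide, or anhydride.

7

CO: ketone, 1 C=O (running total 1).
CH(OCOCH3): ester, 1 C=O (running total 2).
CH(COOH): carboxylic acid, 1 C=O (running total 3).
CH(CHO): aldehyde, 1 C=O (running total 4).
CH(CONH2): amide, 1 C=O (running total 5).
CH(COCl): acyl halide, 1 C=O (running total 6).
CH(CONH2): amide, 1 C=O (running total 7).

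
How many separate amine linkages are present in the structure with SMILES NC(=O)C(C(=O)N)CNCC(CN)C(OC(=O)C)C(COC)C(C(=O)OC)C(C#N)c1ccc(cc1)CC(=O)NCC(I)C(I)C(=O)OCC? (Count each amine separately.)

2

–C(=O)NH2: carbonyl C bonded to C and to N → amide (the N is not a separate amine).
pendant –CONH2: carbonyl C bonded to C and N → amide.
C–N–C with sp³ carbons and no adjacent C=O → amine (secondary).
pendant –CH2NH2: N on sp³ C, no adjacent C=O → amine.
pendant –OC(=O)CH3: an acyloxy group → ester.
pendant –CH2OCH3: C–O–C linkage → ether.
pendant –COOCH3: carbonyl C bonded to C and –OCH3 → ester.
pendant –C≡N: nitrile.
para-disubstituted benzene ring → arene.
–C(=O)–N– linkage → amide (the N is not an amine).
halogen on an sp³ carbon → alkyl halide.
halogen on an sp³ carbon → alkyl halide.
–C(=O)OCH2CH3: carbonyl C bonded to C and to –OEt → ester.
Amine appears at: CH2NHCH2, CH(CH2NH2) → 2.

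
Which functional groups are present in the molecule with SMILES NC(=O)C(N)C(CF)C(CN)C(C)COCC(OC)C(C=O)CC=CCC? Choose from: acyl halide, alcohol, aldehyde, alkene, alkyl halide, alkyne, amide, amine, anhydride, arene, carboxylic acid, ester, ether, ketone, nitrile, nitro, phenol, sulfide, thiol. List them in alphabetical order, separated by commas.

Reading the structure from left to right:
  H2NCO: –C(=O)NH2: carbonyl C bonded to C and to N → amide (the N is not a separate amine).
  CH(NH2): –NH2 on an sp³ carbon with no adjacent C=O → amine.
  CH(CH2F): pendant –CH2X: halogen on sp³ carbon → alkyl halide.
  CH(CH2NH2): pendant –CH2NH2: N on sp³ C, no adjacent C=O → amine.
  CH2OCH2: C–O–C with sp³ carbons on both sides and no adjacent C=O → ether.
  CH(OCH3): pendant –OCH3: C–O–C with sp³ C, no adjacent C=O → ether.
  CH(CHO): pendant –CHO: carbonyl C bonded to C and H → aldehyde.
  CH=CH: C=C double bond → alkene.

aldehyde, alkene, alkyl halide, amide, amine, ether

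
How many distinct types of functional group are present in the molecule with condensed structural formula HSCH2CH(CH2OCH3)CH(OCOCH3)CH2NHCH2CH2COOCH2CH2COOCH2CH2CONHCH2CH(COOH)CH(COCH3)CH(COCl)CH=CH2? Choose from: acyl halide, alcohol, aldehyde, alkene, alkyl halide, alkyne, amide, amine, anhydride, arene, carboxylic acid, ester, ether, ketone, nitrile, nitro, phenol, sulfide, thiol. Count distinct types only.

Taking each segment in turn:
  HSCH2: –SH on an sp³ carbon → thiol.
  CH(CH2OCH3): pendant –CH2OCH3: C–O–C linkage → ether.
  CH(OCOCH3): pendant –OC(=O)CH3: an acyloxy group → ester.
  CH2NHCH2: C–N–C with sp³ carbons and no adjacent C=O → amine (secondary).
  CH2COOCH2: –C(=O)–O–C with C on the carbonyl side → ester.
  CH2COOCH2: –C(=O)–O–C with C on the carbonyl side → ester.
  CH2CONHCH2: –C(=O)–N– linkage → amide (the N is not an amine).
  CH(COOH): pendant –COOH: carbonyl C bonded to C and –OH → carboxylic acid.
  CH(COCH3): pendant –COCH3: carbonyl C bonded to two carbons → ketone.
  CH(COCl): pendant –C(=O)X: carbonyl C bonded to C and halogen → acyl halide.
  CH=CH2: C=C double bond → alkene.
Distinct types present: acyl halide, alkene, amide, amine, carboxylic acid, ester, ether, ketone, thiol.

9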